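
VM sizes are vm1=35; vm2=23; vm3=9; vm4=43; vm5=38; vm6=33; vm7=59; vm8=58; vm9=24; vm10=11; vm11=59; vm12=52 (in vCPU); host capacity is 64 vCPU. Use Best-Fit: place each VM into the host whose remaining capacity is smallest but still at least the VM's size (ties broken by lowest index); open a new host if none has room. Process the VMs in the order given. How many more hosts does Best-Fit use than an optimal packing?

0

Best-Fit: [35,23] [9,43,11] [38,24] [33] [59] [58] [59] [52] → 8 hosts.
8 VMs exceed 32 vCPU (half the capacity), and no two of those can share a host, so at least 8 hosts are needed.
So 8 is already optimal.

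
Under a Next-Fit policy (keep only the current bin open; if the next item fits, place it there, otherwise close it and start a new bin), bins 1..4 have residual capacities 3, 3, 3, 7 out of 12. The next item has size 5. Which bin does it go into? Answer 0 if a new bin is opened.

Next-Fit only looks at bin 4, which has 7 free.
5 fits there.

4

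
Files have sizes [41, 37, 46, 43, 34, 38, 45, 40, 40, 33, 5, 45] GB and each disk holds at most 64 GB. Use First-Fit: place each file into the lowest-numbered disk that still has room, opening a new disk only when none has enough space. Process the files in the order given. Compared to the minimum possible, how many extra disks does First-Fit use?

First-Fit: [41,5] [37] [46] [43] [34] [38] [45] [40] [40] [33] [45] → 11 disks.
11 files exceed 32 GB (half the capacity), and no two of those can share a disk, so at least 11 disks are needed.
So 11 is already optimal.

0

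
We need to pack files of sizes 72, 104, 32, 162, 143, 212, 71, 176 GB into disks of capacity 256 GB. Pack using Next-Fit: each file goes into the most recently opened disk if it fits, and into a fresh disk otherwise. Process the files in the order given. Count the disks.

5

Put 72 GB in disk 1; 184 GB remain.
Put 104 GB in disk 1; 80 GB remain.
Put 32 GB in disk 1; 48 GB remain.
Put 162 GB in disk 2; 94 GB remain.
Put 143 GB in disk 3; 113 GB remain.
Put 212 GB in disk 4; 44 GB remain.
Put 71 GB in disk 5; 185 GB remain.
Put 176 GB in disk 5; 9 GB remain.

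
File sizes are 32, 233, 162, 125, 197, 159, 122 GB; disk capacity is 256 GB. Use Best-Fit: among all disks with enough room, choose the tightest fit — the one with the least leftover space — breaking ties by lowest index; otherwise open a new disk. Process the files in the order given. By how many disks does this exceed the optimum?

Best-Fit: [32,162] [233] [125,122] [197] [159] → 5 disks.
Total size 1030 GB; any packing needs at least ⌈1030/256⌉ = 5 disks.
So 5 is already optimal.

0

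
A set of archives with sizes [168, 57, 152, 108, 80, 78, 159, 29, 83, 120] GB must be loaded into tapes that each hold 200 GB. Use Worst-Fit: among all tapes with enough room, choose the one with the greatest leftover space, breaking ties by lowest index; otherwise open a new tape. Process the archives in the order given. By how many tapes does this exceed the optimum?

Worst-Fit: [168] [57,108] [152,29] [80,78] [159] [83] [120] → 7 tapes.
Total size 1034 GB; any packing needs at least ⌈1034/200⌉ = 6 tapes.
An optimal packing achieves that bound: [168,29] [159] [152] [120,80] [108,83] [78,57] → 6 tapes.
Excess: 7 − 6 = 1.

1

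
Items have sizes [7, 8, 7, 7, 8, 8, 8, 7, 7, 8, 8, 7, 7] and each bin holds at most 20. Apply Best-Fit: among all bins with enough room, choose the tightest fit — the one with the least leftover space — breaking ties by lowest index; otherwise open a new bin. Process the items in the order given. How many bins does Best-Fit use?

Put 7 in bin 1; 13 remain.
Put 8 in bin 1; 5 remain.
Put 7 in bin 2; 13 remain.
Put 7 in bin 2; 6 remain.
Put 8 in bin 3; 12 remain.
Put 8 in bin 3; 4 remain.
Put 8 in bin 4; 12 remain.
Put 7 in bin 4; 5 remain.
Put 7 in bin 5; 13 remain.
Put 8 in bin 5; 5 remain.
Put 8 in bin 6; 12 remain.
Put 7 in bin 6; 5 remain.
Put 7 in bin 7; 13 remain.
Final bins: [7,8] [7,7] [8,8] [8,7] [7,8] [8,7] [7].

7 bins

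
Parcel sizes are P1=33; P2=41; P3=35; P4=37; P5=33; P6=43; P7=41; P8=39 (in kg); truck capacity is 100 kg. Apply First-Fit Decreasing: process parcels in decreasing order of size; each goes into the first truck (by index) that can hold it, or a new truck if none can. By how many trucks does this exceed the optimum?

0

First-Fit Decreasing: [43,41] [41,39] [37,35] [33,33] → 4 trucks.
Total size 302 kg; any packing needs at least ⌈302/100⌉ = 4 trucks.
So 4 is already optimal.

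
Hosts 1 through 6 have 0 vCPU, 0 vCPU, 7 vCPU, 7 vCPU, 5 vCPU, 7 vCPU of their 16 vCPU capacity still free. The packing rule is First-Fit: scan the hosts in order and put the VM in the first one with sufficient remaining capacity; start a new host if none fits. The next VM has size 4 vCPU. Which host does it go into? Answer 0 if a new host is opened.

Hosts with room: host 3 (7 vCPU), host 4 (7 vCPU), host 5 (5 vCPU), host 6 (7 vCPU).
The first with room is host 3.

3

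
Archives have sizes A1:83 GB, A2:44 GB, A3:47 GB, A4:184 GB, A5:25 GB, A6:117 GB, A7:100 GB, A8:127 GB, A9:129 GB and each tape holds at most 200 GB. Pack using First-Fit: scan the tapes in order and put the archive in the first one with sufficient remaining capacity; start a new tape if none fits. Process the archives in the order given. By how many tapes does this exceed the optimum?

1

First-Fit: [83,44,47,25] [184] [117] [100] [127] [129] → 6 tapes.
Total size 856 GB; any packing needs at least ⌈856/200⌉ = 5 tapes.
An optimal packing achieves that bound: [184] [129,47] [127,44,25] [117,83] [100] → 5 tapes.
Excess: 6 − 5 = 1.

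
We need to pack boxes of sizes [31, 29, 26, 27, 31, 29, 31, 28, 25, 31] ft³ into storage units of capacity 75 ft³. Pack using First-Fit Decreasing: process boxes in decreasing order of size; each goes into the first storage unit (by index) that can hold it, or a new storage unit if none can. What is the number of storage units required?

5 storage units

Sorted descending: 31, 31, 31, 31, 29, 29, 28, 27, 26, 25.
Put 31 ft³ in storage unit 1; 44 ft³ remain.
Put 31 ft³ in storage unit 1; 13 ft³ remain.
Put 31 ft³ in storage unit 2; 44 ft³ remain.
Put 31 ft³ in storage unit 2; 13 ft³ remain.
Put 29 ft³ in storage unit 3; 46 ft³ remain.
Put 29 ft³ in storage unit 3; 17 ft³ remain.
Put 28 ft³ in storage unit 4; 47 ft³ remain.
Put 27 ft³ in storage unit 4; 20 ft³ remain.
Put 26 ft³ in storage unit 5; 49 ft³ remain.
Put 25 ft³ in storage unit 5; 24 ft³ remain.
Final storage units: [31,31] [31,31] [29,29] [28,27] [26,25].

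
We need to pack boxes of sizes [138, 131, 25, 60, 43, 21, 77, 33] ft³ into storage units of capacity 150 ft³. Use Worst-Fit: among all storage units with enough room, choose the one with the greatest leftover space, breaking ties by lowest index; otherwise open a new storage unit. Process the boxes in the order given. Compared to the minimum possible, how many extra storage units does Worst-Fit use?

Worst-Fit: [138] [131] [25,60,43,21] [77,33] → 4 storage units.
Total size 528 ft³; any packing needs at least ⌈528/150⌉ = 4 storage units.
So 4 is already optimal.

0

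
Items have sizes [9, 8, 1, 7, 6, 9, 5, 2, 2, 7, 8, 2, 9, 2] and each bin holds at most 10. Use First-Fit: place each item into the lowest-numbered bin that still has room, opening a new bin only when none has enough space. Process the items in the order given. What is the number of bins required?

9

Put 9 in bin 1; 1 remain.
Put 8 in bin 2; 2 remain.
Put 1 in bin 1; 0 remain.
Put 7 in bin 3; 3 remain.
Put 6 in bin 4; 4 remain.
Put 9 in bin 5; 1 remain.
Put 5 in bin 6; 5 remain.
Put 2 in bin 2; 0 remain.
Put 2 in bin 3; 1 remain.
Put 7 in bin 7; 3 remain.
Put 8 in bin 8; 2 remain.
Put 2 in bin 4; 2 remain.
Put 9 in bin 9; 1 remain.
Put 2 in bin 4; 0 remain.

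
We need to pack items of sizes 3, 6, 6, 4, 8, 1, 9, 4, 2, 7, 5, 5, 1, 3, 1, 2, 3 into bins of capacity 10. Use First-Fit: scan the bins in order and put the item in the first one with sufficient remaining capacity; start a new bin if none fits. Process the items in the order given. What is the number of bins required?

bin 1: place 3, 7 left
bin 1: place 6, 1 left
bin 2: place 6, 4 left
bin 2: place 4, 0 left
bin 3: place 8, 2 left
bin 1: place 1, 0 left
bin 4: place 9, 1 left
bin 5: place 4, 6 left
bin 3: place 2, 0 left
bin 6: place 7, 3 left
bin 5: place 5, 1 left
bin 7: place 5, 5 left
bin 4: place 1, 0 left
bin 6: place 3, 0 left
bin 5: place 1, 0 left
bin 7: place 2, 3 left
bin 7: place 3, 0 left

7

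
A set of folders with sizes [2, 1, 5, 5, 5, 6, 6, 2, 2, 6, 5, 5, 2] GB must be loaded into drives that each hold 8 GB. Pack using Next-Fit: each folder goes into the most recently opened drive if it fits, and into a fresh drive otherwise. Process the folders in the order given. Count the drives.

8 drives

Put 2 GB in drive 1; 6 GB remain.
Put 1 GB in drive 1; 5 GB remain.
Put 5 GB in drive 1; 0 GB remain.
Put 5 GB in drive 2; 3 GB remain.
Put 5 GB in drive 3; 3 GB remain.
Put 6 GB in drive 4; 2 GB remain.
Put 6 GB in drive 5; 2 GB remain.
Put 2 GB in drive 5; 0 GB remain.
Put 2 GB in drive 6; 6 GB remain.
Put 6 GB in drive 6; 0 GB remain.
Put 5 GB in drive 7; 3 GB remain.
Put 5 GB in drive 8; 3 GB remain.
Put 2 GB in drive 8; 1 GB remain.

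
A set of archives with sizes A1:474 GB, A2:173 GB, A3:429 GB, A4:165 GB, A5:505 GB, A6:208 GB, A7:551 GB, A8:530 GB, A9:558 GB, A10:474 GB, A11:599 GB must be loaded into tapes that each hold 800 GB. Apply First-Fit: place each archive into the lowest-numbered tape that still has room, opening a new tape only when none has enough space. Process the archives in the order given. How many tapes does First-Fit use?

tape 1: place A1 (474 GB), 326 GB left
tape 1: place A2 (173 GB), 153 GB left
tape 2: place A3 (429 GB), 371 GB left
tape 2: place A4 (165 GB), 206 GB left
tape 3: place A5 (505 GB), 295 GB left
tape 3: place A6 (208 GB), 87 GB left
tape 4: place A7 (551 GB), 249 GB left
tape 5: place A8 (530 GB), 270 GB left
tape 6: place A9 (558 GB), 242 GB left
tape 7: place A10 (474 GB), 326 GB left
tape 8: place A11 (599 GB), 201 GB left
Final tapes: [474,173] [429,165] [505,208] [551] [530] [558] [474] [599].

8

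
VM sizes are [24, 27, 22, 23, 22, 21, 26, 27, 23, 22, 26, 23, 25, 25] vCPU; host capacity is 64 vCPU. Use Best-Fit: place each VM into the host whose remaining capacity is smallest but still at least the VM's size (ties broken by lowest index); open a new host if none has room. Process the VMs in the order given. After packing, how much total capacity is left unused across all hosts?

112

host 1: place 24 vCPU, 40 vCPU left
host 1: place 27 vCPU, 13 vCPU left
host 2: place 22 vCPU, 42 vCPU left
host 2: place 23 vCPU, 19 vCPU left
host 3: place 22 vCPU, 42 vCPU left
host 3: place 21 vCPU, 21 vCPU left
host 4: place 26 vCPU, 38 vCPU left
host 4: place 27 vCPU, 11 vCPU left
host 5: place 23 vCPU, 41 vCPU left
host 5: place 22 vCPU, 19 vCPU left
host 6: place 26 vCPU, 38 vCPU left
host 6: place 23 vCPU, 15 vCPU left
host 7: place 25 vCPU, 39 vCPU left
host 7: place 25 vCPU, 14 vCPU left
7 hosts × 64 vCPU = 448 vCPU; used 336 vCPU; unused 112 vCPU.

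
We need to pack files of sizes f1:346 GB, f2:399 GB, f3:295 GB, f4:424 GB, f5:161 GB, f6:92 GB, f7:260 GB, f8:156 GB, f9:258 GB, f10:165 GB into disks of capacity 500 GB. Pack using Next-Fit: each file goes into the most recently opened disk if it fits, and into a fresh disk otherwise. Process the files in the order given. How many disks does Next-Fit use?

7 disks

f1 (346 GB) → disk 1 (remaining 154 GB)
f2 (399 GB) → disk 2 (remaining 101 GB)
f3 (295 GB) → disk 3 (remaining 205 GB)
f4 (424 GB) → disk 4 (remaining 76 GB)
f5 (161 GB) → disk 5 (remaining 339 GB)
f6 (92 GB) → disk 5 (remaining 247 GB)
f7 (260 GB) → disk 6 (remaining 240 GB)
f8 (156 GB) → disk 6 (remaining 84 GB)
f9 (258 GB) → disk 7 (remaining 242 GB)
f10 (165 GB) → disk 7 (remaining 77 GB)
Final disks: [346] [399] [295] [424] [161,92] [260,156] [258,165].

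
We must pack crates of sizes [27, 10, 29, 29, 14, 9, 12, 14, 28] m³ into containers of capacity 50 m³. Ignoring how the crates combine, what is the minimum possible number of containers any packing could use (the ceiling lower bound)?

Total size = 27 + 10 + 29 + 29 + 14 + 9 + 12 + 14 + 28 = 172 m³.
⌈172 / 50⌉ = 4.

4 containers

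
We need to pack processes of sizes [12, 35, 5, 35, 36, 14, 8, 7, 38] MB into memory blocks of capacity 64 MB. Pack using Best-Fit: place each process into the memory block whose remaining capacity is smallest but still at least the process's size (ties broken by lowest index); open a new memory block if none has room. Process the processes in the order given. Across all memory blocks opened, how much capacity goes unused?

66

Put 12 MB in memory block 1; 52 MB remain.
Put 35 MB in memory block 1; 17 MB remain.
Put 5 MB in memory block 1; 12 MB remain.
Put 35 MB in memory block 2; 29 MB remain.
Put 36 MB in memory block 3; 28 MB remain.
Put 14 MB in memory block 3; 14 MB remain.
Put 8 MB in memory block 1; 4 MB remain.
Put 7 MB in memory block 3; 7 MB remain.
Put 38 MB in memory block 4; 26 MB remain.
4 memory blocks × 64 MB = 256 MB; used 190 MB; unused 66 MB.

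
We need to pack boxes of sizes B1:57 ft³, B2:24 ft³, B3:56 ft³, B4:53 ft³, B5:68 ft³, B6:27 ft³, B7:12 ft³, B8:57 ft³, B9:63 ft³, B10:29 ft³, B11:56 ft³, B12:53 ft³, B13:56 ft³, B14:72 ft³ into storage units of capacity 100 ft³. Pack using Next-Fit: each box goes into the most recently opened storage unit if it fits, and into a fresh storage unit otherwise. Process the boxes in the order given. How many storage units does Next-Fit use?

10 storage units

B1 (57 ft³) → storage unit 1 (remaining 43 ft³)
B2 (24 ft³) → storage unit 1 (remaining 19 ft³)
B3 (56 ft³) → storage unit 2 (remaining 44 ft³)
B4 (53 ft³) → storage unit 3 (remaining 47 ft³)
B5 (68 ft³) → storage unit 4 (remaining 32 ft³)
B6 (27 ft³) → storage unit 4 (remaining 5 ft³)
B7 (12 ft³) → storage unit 5 (remaining 88 ft³)
B8 (57 ft³) → storage unit 5 (remaining 31 ft³)
B9 (63 ft³) → storage unit 6 (remaining 37 ft³)
B10 (29 ft³) → storage unit 6 (remaining 8 ft³)
B11 (56 ft³) → storage unit 7 (remaining 44 ft³)
B12 (53 ft³) → storage unit 8 (remaining 47 ft³)
B13 (56 ft³) → storage unit 9 (remaining 44 ft³)
B14 (72 ft³) → storage unit 10 (remaining 28 ft³)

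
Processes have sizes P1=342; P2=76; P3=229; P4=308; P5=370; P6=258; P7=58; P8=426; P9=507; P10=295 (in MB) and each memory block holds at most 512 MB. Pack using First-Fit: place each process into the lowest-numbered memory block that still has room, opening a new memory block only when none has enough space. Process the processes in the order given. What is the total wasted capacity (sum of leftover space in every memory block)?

P1 (342 MB) → memory block 1 (remaining 170 MB)
P2 (76 MB) → memory block 1 (remaining 94 MB)
P3 (229 MB) → memory block 2 (remaining 283 MB)
P4 (308 MB) → memory block 3 (remaining 204 MB)
P5 (370 MB) → memory block 4 (remaining 142 MB)
P6 (258 MB) → memory block 2 (remaining 25 MB)
P7 (58 MB) → memory block 1 (remaining 36 MB)
P8 (426 MB) → memory block 5 (remaining 86 MB)
P9 (507 MB) → memory block 6 (remaining 5 MB)
P10 (295 MB) → memory block 7 (remaining 217 MB)
7 memory blocks × 512 MB = 3584 MB; used 2869 MB; unused 715 MB.

715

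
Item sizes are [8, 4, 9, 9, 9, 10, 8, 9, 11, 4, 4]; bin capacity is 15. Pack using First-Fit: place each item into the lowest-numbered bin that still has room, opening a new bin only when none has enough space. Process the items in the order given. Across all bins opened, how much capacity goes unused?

35

bin 1: place 8, 7 left
bin 1: place 4, 3 left
bin 2: place 9, 6 left
bin 3: place 9, 6 left
bin 4: place 9, 6 left
bin 5: place 10, 5 left
bin 6: place 8, 7 left
bin 7: place 9, 6 left
bin 8: place 11, 4 left
bin 2: place 4, 2 left
bin 3: place 4, 2 left
8 bins × 15 = 120; used 85; unused 35.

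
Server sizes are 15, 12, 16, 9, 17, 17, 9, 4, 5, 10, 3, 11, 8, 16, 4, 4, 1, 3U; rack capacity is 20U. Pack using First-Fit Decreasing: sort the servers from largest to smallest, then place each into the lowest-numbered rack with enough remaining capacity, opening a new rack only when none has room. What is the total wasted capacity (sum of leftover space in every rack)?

Sorted descending: 17, 17, 16, 16, 15, 12, 11, 10, 9, 9, 8, 5, 4, 4, 4, 3, 3, 1.
Put 17U in rack 1; 3U remain.
Put 17U in rack 2; 3U remain.
Put 16U in rack 3; 4U remain.
Put 16U in rack 4; 4U remain.
Put 15U in rack 5; 5U remain.
Put 12U in rack 6; 8U remain.
Put 11U in rack 7; 9U remain.
Put 10U in rack 8; 10U remain.
Put 9U in rack 7; 0U remain.
Put 9U in rack 8; 1U remain.
Put 8U in rack 6; 0U remain.
Put 5U in rack 5; 0U remain.
Put 4U in rack 3; 0U remain.
Put 4U in rack 4; 0U remain.
Put 4U in rack 9; 16U remain.
Put 3U in rack 1; 0U remain.
Put 3U in rack 2; 0U remain.
Put 1U in rack 8; 0U remain.
9 racks × 20U = 180U; used 164U; unused 16U.

16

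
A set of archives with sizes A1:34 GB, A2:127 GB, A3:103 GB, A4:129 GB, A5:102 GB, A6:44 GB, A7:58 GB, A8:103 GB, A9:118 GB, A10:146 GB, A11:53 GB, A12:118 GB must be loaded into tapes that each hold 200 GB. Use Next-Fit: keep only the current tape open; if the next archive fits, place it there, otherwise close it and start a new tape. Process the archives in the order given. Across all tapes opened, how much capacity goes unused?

Put A1 (34 GB) in tape 1; 166 GB remain.
Put A2 (127 GB) in tape 1; 39 GB remain.
Put A3 (103 GB) in tape 2; 97 GB remain.
Put A4 (129 GB) in tape 3; 71 GB remain.
Put A5 (102 GB) in tape 4; 98 GB remain.
Put A6 (44 GB) in tape 4; 54 GB remain.
Put A7 (58 GB) in tape 5; 142 GB remain.
Put A8 (103 GB) in tape 5; 39 GB remain.
Put A9 (118 GB) in tape 6; 82 GB remain.
Put A10 (146 GB) in tape 7; 54 GB remain.
Put A11 (53 GB) in tape 7; 1 GB remain.
Put A12 (118 GB) in tape 8; 82 GB remain.
8 tapes × 200 GB = 1600 GB; used 1135 GB; unused 465 GB.

465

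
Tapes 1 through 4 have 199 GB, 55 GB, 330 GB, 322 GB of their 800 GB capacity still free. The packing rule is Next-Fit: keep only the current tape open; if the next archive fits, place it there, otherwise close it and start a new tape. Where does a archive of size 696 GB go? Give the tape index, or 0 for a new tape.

0

Next-Fit only looks at tape 4, which has 322 GB free.
696 GB does not fit, so a new tape is opened.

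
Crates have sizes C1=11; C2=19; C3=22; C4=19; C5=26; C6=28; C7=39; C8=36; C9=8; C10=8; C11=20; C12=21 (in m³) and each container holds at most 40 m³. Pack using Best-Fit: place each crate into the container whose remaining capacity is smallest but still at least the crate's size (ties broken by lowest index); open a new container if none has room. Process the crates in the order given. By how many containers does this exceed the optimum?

1

Best-Fit: [11,19,8] [22] [19,20] [26] [28,8] [39] [36] [21] → 8 containers.
Total size 257 m³; any packing needs at least ⌈257/40⌉ = 7 containers.
An optimal packing achieves that bound: [39] [36] [28,11] [26,8] [22,8] [21,19] [20,19] → 7 containers.
Excess: 8 − 7 = 1.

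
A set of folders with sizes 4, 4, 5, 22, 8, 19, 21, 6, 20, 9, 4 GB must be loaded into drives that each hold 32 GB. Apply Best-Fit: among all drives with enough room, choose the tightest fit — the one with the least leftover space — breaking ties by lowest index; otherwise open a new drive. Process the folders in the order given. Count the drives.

4 GB → drive 1 (remaining 28 GB)
4 GB → drive 1 (remaining 24 GB)
5 GB → drive 1 (remaining 19 GB)
22 GB → drive 2 (remaining 10 GB)
8 GB → drive 2 (remaining 2 GB)
19 GB → drive 1 (remaining 0 GB)
21 GB → drive 3 (remaining 11 GB)
6 GB → drive 3 (remaining 5 GB)
20 GB → drive 4 (remaining 12 GB)
9 GB → drive 4 (remaining 3 GB)
4 GB → drive 3 (remaining 1 GB)

4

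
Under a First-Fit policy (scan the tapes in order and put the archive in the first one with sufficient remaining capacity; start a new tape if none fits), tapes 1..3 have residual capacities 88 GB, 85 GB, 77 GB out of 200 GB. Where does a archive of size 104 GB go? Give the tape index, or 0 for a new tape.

0

No tape has ≥ 104 GB free, so a new tape is opened.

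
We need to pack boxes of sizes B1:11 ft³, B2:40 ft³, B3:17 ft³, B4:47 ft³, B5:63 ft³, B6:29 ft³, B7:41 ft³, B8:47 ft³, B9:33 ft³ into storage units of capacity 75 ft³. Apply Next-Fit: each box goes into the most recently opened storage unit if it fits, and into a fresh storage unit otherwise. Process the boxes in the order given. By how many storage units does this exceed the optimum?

1

Next-Fit: [11,40,17] [47] [63] [29,41] [47] [33] → 6 storage units.
Total size 328 ft³; any packing needs at least ⌈328/75⌉ = 5 storage units.
An optimal packing achieves that bound: [63,11] [47,17] [47] [41,33] [40,29] → 5 storage units.
Excess: 6 − 5 = 1.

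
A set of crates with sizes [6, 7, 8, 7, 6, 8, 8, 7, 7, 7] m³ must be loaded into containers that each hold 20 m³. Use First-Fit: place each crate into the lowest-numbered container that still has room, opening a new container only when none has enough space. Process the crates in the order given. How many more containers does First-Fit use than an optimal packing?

1

First-Fit: [6,7,7] [8,6] [8,8] [7,7] [7] → 5 containers.
Total size 71 m³; any packing needs at least ⌈71/20⌉ = 4 containers.
An optimal packing achieves that bound: [8,8] [8,7] [7,7,6] [7,7,6] → 4 containers.
Excess: 5 − 4 = 1.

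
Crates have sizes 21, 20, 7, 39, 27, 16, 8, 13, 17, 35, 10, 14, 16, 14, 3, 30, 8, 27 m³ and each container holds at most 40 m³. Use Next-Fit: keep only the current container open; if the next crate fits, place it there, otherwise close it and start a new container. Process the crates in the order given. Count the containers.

container 1: place 21 m³, 19 m³ left
container 2: place 20 m³, 20 m³ left
container 2: place 7 m³, 13 m³ left
container 3: place 39 m³, 1 m³ left
container 4: place 27 m³, 13 m³ left
container 5: place 16 m³, 24 m³ left
container 5: place 8 m³, 16 m³ left
container 5: place 13 m³, 3 m³ left
container 6: place 17 m³, 23 m³ left
container 7: place 35 m³, 5 m³ left
container 8: place 10 m³, 30 m³ left
container 8: place 14 m³, 16 m³ left
container 8: place 16 m³, 0 m³ left
container 9: place 14 m³, 26 m³ left
container 9: place 3 m³, 23 m³ left
container 10: place 30 m³, 10 m³ left
container 10: place 8 m³, 2 m³ left
container 11: place 27 m³, 13 m³ left
Final containers: [21] [20,7] [39] [27] [16,8,13] [17] [35] [10,14,16] [14,3] [30,8] [27].

11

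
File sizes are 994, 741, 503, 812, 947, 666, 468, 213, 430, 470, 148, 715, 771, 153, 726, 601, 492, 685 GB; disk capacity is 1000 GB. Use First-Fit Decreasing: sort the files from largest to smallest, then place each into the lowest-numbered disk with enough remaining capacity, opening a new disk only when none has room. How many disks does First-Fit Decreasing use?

Sorted descending: 994, 947, 812, 771, 741, 726, 715, 685, 666, 601, 503, 492, 470, 468, 430, 213, 153, 148.
disk 1: place 994 GB, 6 GB left
disk 2: place 947 GB, 53 GB left
disk 3: place 812 GB, 188 GB left
disk 4: place 771 GB, 229 GB left
disk 5: place 741 GB, 259 GB left
disk 6: place 726 GB, 274 GB left
disk 7: place 715 GB, 285 GB left
disk 8: place 685 GB, 315 GB left
disk 9: place 666 GB, 334 GB left
disk 10: place 601 GB, 399 GB left
disk 11: place 503 GB, 497 GB left
disk 11: place 492 GB, 5 GB left
disk 12: place 470 GB, 530 GB left
disk 12: place 468 GB, 62 GB left
disk 13: place 430 GB, 570 GB left
disk 4: place 213 GB, 16 GB left
disk 3: place 153 GB, 35 GB left
disk 5: place 148 GB, 111 GB left
Final disks: [994] [947] [812,153] [771,213] [741,148] [726] [715] [685] [666] [601] [503,492] [470,468] [430].

13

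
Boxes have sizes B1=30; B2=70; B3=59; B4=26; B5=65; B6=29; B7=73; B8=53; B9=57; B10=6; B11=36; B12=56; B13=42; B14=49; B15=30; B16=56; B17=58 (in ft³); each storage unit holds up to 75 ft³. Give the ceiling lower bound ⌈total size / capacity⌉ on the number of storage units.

11 storage units

Total size = 30 + 70 + 59 + 26 + 65 + 29 + 73 + 53 + 57 + 6 + 36 + 56 + 42 + 49 + 30 + 56 + 58 = 795 ft³.
⌈795 / 75⌉ = 11.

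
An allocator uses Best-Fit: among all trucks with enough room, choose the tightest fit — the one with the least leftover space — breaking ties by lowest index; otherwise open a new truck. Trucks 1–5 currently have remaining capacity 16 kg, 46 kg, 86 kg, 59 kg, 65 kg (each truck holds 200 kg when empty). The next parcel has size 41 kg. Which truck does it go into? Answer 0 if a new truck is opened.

Trucks with room: truck 2 (46 kg), truck 3 (86 kg), truck 4 (59 kg), truck 5 (65 kg).
Tightest fit is truck 2 with 46 kg free.

2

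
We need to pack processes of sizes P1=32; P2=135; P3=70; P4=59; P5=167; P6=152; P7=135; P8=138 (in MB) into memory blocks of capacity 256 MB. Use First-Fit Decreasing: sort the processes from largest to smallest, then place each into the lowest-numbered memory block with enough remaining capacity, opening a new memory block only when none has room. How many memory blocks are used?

5

Sorted descending: 167, 152, 138, 135, 135, 70, 59, 32.
Put 167 MB in memory block 1; 89 MB remain.
Put 152 MB in memory block 2; 104 MB remain.
Put 138 MB in memory block 3; 118 MB remain.
Put 135 MB in memory block 4; 121 MB remain.
Put 135 MB in memory block 5; 121 MB remain.
Put 70 MB in memory block 1; 19 MB remain.
Put 59 MB in memory block 2; 45 MB remain.
Put 32 MB in memory block 2; 13 MB remain.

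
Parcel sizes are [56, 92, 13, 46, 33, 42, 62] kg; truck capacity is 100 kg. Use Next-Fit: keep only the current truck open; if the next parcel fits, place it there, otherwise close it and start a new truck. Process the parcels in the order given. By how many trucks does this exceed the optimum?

1

Next-Fit: [56] [92] [13,46,33] [42] [62] → 5 trucks.
Total size 344 kg; any packing needs at least ⌈344/100⌉ = 4 trucks.
An optimal packing achieves that bound: [92] [62,33] [56,42] [46,13] → 4 trucks.
Excess: 5 − 4 = 1.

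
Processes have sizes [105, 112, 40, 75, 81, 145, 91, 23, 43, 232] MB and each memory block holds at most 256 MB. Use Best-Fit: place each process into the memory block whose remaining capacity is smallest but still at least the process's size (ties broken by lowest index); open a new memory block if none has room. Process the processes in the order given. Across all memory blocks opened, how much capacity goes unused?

77

105 MB → memory block 1 (remaining 151 MB)
112 MB → memory block 1 (remaining 39 MB)
40 MB → memory block 2 (remaining 216 MB)
75 MB → memory block 2 (remaining 141 MB)
81 MB → memory block 2 (remaining 60 MB)
145 MB → memory block 3 (remaining 111 MB)
91 MB → memory block 3 (remaining 20 MB)
23 MB → memory block 1 (remaining 16 MB)
43 MB → memory block 2 (remaining 17 MB)
232 MB → memory block 4 (remaining 24 MB)
4 memory blocks × 256 MB = 1024 MB; used 947 MB; unused 77 MB.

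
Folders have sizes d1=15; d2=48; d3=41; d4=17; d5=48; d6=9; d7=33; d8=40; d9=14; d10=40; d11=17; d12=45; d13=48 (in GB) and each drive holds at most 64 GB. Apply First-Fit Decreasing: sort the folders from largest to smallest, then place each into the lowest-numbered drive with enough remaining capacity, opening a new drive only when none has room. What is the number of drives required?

Sorted descending: 48, 48, 48, 45, 41, 40, 40, 33, 17, 17, 15, 14, 9.
drive 1: place 48 GB, 16 GB left
drive 2: place 48 GB, 16 GB left
drive 3: place 48 GB, 16 GB left
drive 4: place 45 GB, 19 GB left
drive 5: place 41 GB, 23 GB left
drive 6: place 40 GB, 24 GB left
drive 7: place 40 GB, 24 GB left
drive 8: place 33 GB, 31 GB left
drive 4: place 17 GB, 2 GB left
drive 5: place 17 GB, 6 GB left
drive 1: place 15 GB, 1 GB left
drive 2: place 14 GB, 2 GB left
drive 3: place 9 GB, 7 GB left
Final drives: [48,15] [48,14] [48,9] [45,17] [41,17] [40] [40] [33].

8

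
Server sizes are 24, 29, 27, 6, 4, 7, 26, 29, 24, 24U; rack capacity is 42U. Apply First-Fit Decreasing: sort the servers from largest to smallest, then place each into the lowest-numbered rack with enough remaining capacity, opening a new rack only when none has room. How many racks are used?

7

Sorted descending: 29, 29, 27, 26, 24, 24, 24, 7, 6, 4.
Put 29U in rack 1; 13U remain.
Put 29U in rack 2; 13U remain.
Put 27U in rack 3; 15U remain.
Put 26U in rack 4; 16U remain.
Put 24U in rack 5; 18U remain.
Put 24U in rack 6; 18U remain.
Put 24U in rack 7; 18U remain.
Put 7U in rack 1; 6U remain.
Put 6U in rack 1; 0U remain.
Put 4U in rack 2; 9U remain.
Final racks: [29,7,6] [29,4] [27] [26] [24] [24] [24].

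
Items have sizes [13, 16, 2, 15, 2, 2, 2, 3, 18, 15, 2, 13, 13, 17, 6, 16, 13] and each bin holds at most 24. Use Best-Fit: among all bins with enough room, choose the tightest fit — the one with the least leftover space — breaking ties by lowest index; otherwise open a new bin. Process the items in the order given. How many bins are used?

10

bin 1: place 13, 11 left
bin 2: place 16, 8 left
bin 2: place 2, 6 left
bin 3: place 15, 9 left
bin 2: place 2, 4 left
bin 2: place 2, 2 left
bin 2: place 2, 0 left
bin 3: place 3, 6 left
bin 4: place 18, 6 left
bin 5: place 15, 9 left
bin 3: place 2, 4 left
bin 6: place 13, 11 left
bin 7: place 13, 11 left
bin 8: place 17, 7 left
bin 4: place 6, 0 left
bin 9: place 16, 8 left
bin 10: place 13, 11 left
Final bins: [13] [16,2,2,2,2] [15,3,2] [18,6] [15] [13] [13] [17] [16] [13].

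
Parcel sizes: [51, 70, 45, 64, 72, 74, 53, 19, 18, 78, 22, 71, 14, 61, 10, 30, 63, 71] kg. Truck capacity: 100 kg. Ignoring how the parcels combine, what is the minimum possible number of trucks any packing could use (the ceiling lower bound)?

Total size = 51 + 70 + 45 + 64 + 72 + 74 + 53 + 19 + 18 + 78 + 22 + 71 + 14 + 61 + 10 + 30 + 63 + 71 = 886 kg.
⌈886 / 100⌉ = 9.

9 trucks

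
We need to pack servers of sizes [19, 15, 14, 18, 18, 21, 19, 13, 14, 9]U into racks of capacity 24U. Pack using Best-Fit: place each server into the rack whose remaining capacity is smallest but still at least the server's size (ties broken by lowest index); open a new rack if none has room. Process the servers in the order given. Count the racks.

9 racks

Put 19U in rack 1; 5U remain.
Put 15U in rack 2; 9U remain.
Put 14U in rack 3; 10U remain.
Put 18U in rack 4; 6U remain.
Put 18U in rack 5; 6U remain.
Put 21U in rack 6; 3U remain.
Put 19U in rack 7; 5U remain.
Put 13U in rack 8; 11U remain.
Put 14U in rack 9; 10U remain.
Put 9U in rack 2; 0U remain.
Final racks: [19] [15,9] [14] [18] [18] [21] [19] [13] [14].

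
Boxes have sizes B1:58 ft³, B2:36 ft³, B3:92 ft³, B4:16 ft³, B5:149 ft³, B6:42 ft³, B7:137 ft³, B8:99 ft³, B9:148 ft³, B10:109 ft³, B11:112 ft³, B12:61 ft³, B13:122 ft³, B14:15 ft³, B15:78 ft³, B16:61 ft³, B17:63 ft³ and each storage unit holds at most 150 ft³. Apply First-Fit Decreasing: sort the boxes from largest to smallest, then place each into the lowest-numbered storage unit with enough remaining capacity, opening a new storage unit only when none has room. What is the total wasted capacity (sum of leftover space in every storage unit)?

Sorted descending: 149, 148, 137, 122, 112, 109, 99, 92, 78, 63, 61, 61, 58, 42, 36, 16, 15.
Put 149 ft³ in storage unit 1; 1 ft³ remain.
Put 148 ft³ in storage unit 2; 2 ft³ remain.
Put 137 ft³ in storage unit 3; 13 ft³ remain.
Put 122 ft³ in storage unit 4; 28 ft³ remain.
Put 112 ft³ in storage unit 5; 38 ft³ remain.
Put 109 ft³ in storage unit 6; 41 ft³ remain.
Put 99 ft³ in storage unit 7; 51 ft³ remain.
Put 92 ft³ in storage unit 8; 58 ft³ remain.
Put 78 ft³ in storage unit 9; 72 ft³ remain.
Put 63 ft³ in storage unit 9; 9 ft³ remain.
Put 61 ft³ in storage unit 10; 89 ft³ remain.
Put 61 ft³ in storage unit 10; 28 ft³ remain.
Put 58 ft³ in storage unit 8; 0 ft³ remain.
Put 42 ft³ in storage unit 7; 9 ft³ remain.
Put 36 ft³ in storage unit 5; 2 ft³ remain.
Put 16 ft³ in storage unit 4; 12 ft³ remain.
Put 15 ft³ in storage unit 6; 26 ft³ remain.
10 storage units × 150 ft³ = 1500 ft³; used 1398 ft³; unused 102 ft³.

102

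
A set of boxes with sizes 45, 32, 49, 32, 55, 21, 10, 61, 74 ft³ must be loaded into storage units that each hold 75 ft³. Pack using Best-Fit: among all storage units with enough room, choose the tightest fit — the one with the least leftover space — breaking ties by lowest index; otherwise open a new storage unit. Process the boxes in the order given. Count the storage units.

storage unit 1: place 45 ft³, 30 ft³ left
storage unit 2: place 32 ft³, 43 ft³ left
storage unit 3: place 49 ft³, 26 ft³ left
storage unit 2: place 32 ft³, 11 ft³ left
storage unit 4: place 55 ft³, 20 ft³ left
storage unit 3: place 21 ft³, 5 ft³ left
storage unit 2: place 10 ft³, 1 ft³ left
storage unit 5: place 61 ft³, 14 ft³ left
storage unit 6: place 74 ft³, 1 ft³ left
Final storage units: [45] [32,32,10] [49,21] [55] [61] [74].

6 storage units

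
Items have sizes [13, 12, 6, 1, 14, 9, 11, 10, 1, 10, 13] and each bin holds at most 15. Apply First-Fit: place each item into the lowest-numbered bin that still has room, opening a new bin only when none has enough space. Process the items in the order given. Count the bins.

bin 1: place 13, 2 left
bin 2: place 12, 3 left
bin 3: place 6, 9 left
bin 1: place 1, 1 left
bin 4: place 14, 1 left
bin 3: place 9, 0 left
bin 5: place 11, 4 left
bin 6: place 10, 5 left
bin 1: place 1, 0 left
bin 7: place 10, 5 left
bin 8: place 13, 2 left

8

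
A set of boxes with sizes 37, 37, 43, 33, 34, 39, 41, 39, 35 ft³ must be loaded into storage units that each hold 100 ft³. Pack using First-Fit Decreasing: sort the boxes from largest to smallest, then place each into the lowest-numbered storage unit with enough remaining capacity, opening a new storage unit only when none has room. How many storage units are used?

5

Sorted descending: 43, 41, 39, 39, 37, 37, 35, 34, 33.
Put 43 ft³ in storage unit 1; 57 ft³ remain.
Put 41 ft³ in storage unit 1; 16 ft³ remain.
Put 39 ft³ in storage unit 2; 61 ft³ remain.
Put 39 ft³ in storage unit 2; 22 ft³ remain.
Put 37 ft³ in storage unit 3; 63 ft³ remain.
Put 37 ft³ in storage unit 3; 26 ft³ remain.
Put 35 ft³ in storage unit 4; 65 ft³ remain.
Put 34 ft³ in storage unit 4; 31 ft³ remain.
Put 33 ft³ in storage unit 5; 67 ft³ remain.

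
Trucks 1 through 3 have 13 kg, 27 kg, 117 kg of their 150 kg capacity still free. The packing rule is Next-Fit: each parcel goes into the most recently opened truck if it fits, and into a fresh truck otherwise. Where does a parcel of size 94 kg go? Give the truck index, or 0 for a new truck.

3

Next-Fit only looks at truck 3, which has 117 kg free.
94 kg fits there.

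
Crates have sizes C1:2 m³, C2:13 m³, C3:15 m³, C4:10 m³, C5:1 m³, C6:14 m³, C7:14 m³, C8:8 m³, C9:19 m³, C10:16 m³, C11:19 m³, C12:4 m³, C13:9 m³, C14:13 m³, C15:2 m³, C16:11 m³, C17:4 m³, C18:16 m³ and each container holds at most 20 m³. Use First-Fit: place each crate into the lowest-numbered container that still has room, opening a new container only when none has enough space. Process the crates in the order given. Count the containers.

Put C1 (2 m³) in container 1; 18 m³ remain.
Put C2 (13 m³) in container 1; 5 m³ remain.
Put C3 (15 m³) in container 2; 5 m³ remain.
Put C4 (10 m³) in container 3; 10 m³ remain.
Put C5 (1 m³) in container 1; 4 m³ remain.
Put C6 (14 m³) in container 4; 6 m³ remain.
Put C7 (14 m³) in container 5; 6 m³ remain.
Put C8 (8 m³) in container 3; 2 m³ remain.
Put C9 (19 m³) in container 6; 1 m³ remain.
Put C10 (16 m³) in container 7; 4 m³ remain.
Put C11 (19 m³) in container 8; 1 m³ remain.
Put C12 (4 m³) in container 1; 0 m³ remain.
Put C13 (9 m³) in container 9; 11 m³ remain.
Put C14 (13 m³) in container 10; 7 m³ remain.
Put C15 (2 m³) in container 2; 3 m³ remain.
Put C16 (11 m³) in container 9; 0 m³ remain.
Put C17 (4 m³) in container 4; 2 m³ remain.
Put C18 (16 m³) in container 11; 4 m³ remain.

11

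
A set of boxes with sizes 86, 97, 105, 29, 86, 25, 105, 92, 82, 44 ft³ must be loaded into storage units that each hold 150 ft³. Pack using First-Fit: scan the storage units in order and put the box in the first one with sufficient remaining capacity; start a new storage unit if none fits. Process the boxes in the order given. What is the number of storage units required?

Put 86 ft³ in storage unit 1; 64 ft³ remain.
Put 97 ft³ in storage unit 2; 53 ft³ remain.
Put 105 ft³ in storage unit 3; 45 ft³ remain.
Put 29 ft³ in storage unit 1; 35 ft³ remain.
Put 86 ft³ in storage unit 4; 64 ft³ remain.
Put 25 ft³ in storage unit 1; 10 ft³ remain.
Put 105 ft³ in storage unit 5; 45 ft³ remain.
Put 92 ft³ in storage unit 6; 58 ft³ remain.
Put 82 ft³ in storage unit 7; 68 ft³ remain.
Put 44 ft³ in storage unit 2; 9 ft³ remain.
Final storage units: [86,29,25] [97,44] [105] [86] [105] [92] [82].

7 storage units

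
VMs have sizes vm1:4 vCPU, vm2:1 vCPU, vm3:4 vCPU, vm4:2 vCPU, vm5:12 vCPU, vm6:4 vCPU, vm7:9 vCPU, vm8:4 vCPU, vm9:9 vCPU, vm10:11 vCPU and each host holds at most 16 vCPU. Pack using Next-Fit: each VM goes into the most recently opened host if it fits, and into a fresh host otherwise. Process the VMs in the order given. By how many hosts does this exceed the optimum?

1

Next-Fit: [4,1,4,2] [12,4] [9,4] [9] [11] → 5 hosts.
Total size 60 vCPU; any packing needs at least ⌈60/16⌉ = 4 hosts.
An optimal packing achieves that bound: [12,4] [11,4,1] [9,4,2] [9,4] → 4 hosts.
Excess: 5 − 4 = 1.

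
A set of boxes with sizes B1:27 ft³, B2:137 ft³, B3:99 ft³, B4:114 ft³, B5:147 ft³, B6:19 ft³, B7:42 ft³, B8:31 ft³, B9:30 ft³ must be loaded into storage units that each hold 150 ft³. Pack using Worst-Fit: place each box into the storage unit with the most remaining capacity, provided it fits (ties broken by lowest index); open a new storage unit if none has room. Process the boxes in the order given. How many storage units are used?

B1 (27 ft³) → storage unit 1 (remaining 123 ft³)
B2 (137 ft³) → storage unit 2 (remaining 13 ft³)
B3 (99 ft³) → storage unit 1 (remaining 24 ft³)
B4 (114 ft³) → storage unit 3 (remaining 36 ft³)
B5 (147 ft³) → storage unit 4 (remaining 3 ft³)
B6 (19 ft³) → storage unit 3 (remaining 17 ft³)
B7 (42 ft³) → storage unit 5 (remaining 108 ft³)
B8 (31 ft³) → storage unit 5 (remaining 77 ft³)
B9 (30 ft³) → storage unit 5 (remaining 47 ft³)

5 storage units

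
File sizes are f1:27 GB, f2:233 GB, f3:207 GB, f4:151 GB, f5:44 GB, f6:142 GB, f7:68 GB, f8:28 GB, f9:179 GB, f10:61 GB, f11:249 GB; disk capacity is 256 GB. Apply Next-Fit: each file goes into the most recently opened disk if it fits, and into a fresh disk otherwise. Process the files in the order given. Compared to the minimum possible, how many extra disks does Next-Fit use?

1

Next-Fit: [27] [233] [207] [151,44] [142,68,28] [179,61] [249] → 7 disks.
Total size 1389 GB; any packing needs at least ⌈1389/256⌉ = 6 disks.
An optimal packing achieves that bound: [249] [233] [207,44] [179,68] [151,61,28] [142,27] → 6 disks.
Excess: 7 − 6 = 1.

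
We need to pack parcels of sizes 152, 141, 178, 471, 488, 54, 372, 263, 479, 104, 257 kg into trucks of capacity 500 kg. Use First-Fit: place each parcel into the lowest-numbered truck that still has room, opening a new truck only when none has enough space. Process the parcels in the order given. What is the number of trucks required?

7 trucks

152 kg → truck 1 (remaining 348 kg)
141 kg → truck 1 (remaining 207 kg)
178 kg → truck 1 (remaining 29 kg)
471 kg → truck 2 (remaining 29 kg)
488 kg → truck 3 (remaining 12 kg)
54 kg → truck 4 (remaining 446 kg)
372 kg → truck 4 (remaining 74 kg)
263 kg → truck 5 (remaining 237 kg)
479 kg → truck 6 (remaining 21 kg)
104 kg → truck 5 (remaining 133 kg)
257 kg → truck 7 (remaining 243 kg)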